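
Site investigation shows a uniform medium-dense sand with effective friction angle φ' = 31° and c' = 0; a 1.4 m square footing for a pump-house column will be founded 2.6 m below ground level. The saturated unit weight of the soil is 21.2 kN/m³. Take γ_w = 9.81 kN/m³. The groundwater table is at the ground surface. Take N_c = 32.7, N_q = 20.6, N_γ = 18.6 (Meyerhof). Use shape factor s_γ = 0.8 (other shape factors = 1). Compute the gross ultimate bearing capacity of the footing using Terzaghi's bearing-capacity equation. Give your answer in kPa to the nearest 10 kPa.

q_ult ≈ 730 kPa

Water table at ground surface, so effective unit weight γ' = 21.2 − 9.81 = 11.39 kN/m³ is used throughout; overburden q = 11.39 × 2.6 = 29.614 kPa; the same γ' applies in the ½γBN_γ term.
Surcharge term q·N_q = 29.614 × 20.6 = 610.05 kPa; self-weight term 0.5·γ·B·N_γ·s_γ = 0.5 × 11.39 × 1.4 × 18.6 × 0.8 = 118.64 kPa.
q_ult = 610.05 + 118.64 = 728.69 kPa.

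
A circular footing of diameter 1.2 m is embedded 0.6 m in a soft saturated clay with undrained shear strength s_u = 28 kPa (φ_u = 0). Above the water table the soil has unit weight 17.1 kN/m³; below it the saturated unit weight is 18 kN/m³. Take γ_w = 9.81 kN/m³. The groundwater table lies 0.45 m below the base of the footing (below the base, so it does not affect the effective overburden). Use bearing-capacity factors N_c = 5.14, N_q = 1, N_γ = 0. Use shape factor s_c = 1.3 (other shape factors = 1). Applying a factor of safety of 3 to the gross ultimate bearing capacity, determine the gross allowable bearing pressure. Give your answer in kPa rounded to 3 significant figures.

Overburden at base level: q = 17.1 × 0.6 = 10.26 kPa.
Cohesion term c·N_c·s_c = 28 × 5.14 × 1.3 = 187.1 kPa; surcharge term q·N_q = 10.26 × 1 = 10.26 kPa.
q_ult = 187.1 + 10.26 = 197.36 kPa.
q_all = q_ult / FS = 197.36 / 3 = 65.785 kPa.

q_all ≈ 65.8 kPa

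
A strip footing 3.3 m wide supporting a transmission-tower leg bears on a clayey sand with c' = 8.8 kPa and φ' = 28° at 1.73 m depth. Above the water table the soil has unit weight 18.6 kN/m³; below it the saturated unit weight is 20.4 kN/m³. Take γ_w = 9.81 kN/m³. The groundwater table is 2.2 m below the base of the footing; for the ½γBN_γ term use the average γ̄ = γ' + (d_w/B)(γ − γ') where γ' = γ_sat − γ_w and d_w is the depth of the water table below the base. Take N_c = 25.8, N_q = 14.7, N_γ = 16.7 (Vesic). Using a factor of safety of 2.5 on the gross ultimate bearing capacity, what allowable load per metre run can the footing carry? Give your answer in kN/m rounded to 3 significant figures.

≈ 1500 kN/m

q = γ·D_f = 18.6 × 1.73 = 32.178 kPa.
γ' = 10.59 kN/m³; averaging over the depth B below the base, γ̄ = γ' + (d_w/B)(γ − γ') = 15.93 kN/m³.
c·N_c = 8.8 × 25.8 = 227.04 kPa
q·N_q = 32.178 × 14.7 = 473.02 kPa
0.5·γ·B·N_γ = 0.5 × 15.93 × 3.3 × 16.7 = 438.95 kPa
q_ult = 227.04 + 473.02 + 438.95 = 1139 kPa.
Gross allowable pressure q_all = 1139 / 2.5 = 455.6 kPa.
Allowable wall load = q_all × B = 455.6 × 3.3 = 1503.5 kN per metre run.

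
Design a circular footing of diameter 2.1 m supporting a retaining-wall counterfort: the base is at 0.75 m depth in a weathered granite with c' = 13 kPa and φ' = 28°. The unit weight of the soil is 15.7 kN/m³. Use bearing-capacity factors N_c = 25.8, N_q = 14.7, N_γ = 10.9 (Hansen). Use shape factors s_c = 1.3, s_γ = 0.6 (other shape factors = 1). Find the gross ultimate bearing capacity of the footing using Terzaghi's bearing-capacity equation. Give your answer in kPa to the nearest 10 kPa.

Effective surcharge at the founding depth q = γ·D_f = 15.7 × 0.75 = 11.775 kPa.
q_ult = c·N_c·s_c + q·N_q + 0.5·γ·B·N_γ·s_γ
     = 13 × 25.8 × 1.3 + 11.775 × 14.7 + 0.5 × 15.7 × 2.1 × 10.9 × 0.6
     = 436.02 + 173.09 + 107.81 = 716.92 kPa.

q_ult ≈ 720 kPa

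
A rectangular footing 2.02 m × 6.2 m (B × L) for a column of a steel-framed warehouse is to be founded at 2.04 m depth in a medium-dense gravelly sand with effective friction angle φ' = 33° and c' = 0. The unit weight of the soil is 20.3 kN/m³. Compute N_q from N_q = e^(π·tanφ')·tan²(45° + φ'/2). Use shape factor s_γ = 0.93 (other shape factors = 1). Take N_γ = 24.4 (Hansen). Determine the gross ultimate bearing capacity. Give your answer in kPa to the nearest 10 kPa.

q_ult ≈ 1550 kPa

tan33° = 0.6494, so N_q = e^(π×0.6494)·tan²(61.5°) = 7.692 × 3.392 = 26.09.
Effective surcharge at the founding depth q = γ·D_f = 20.3 × 2.04 = 41.412 kPa.
q_ult = q·N_q + 0.5·γ·B·N_γ·s_γ
     = 41.412 × 26.092 + 0.5 × 20.3 × 2.02 × 24.4 × 0.93
     = 1080.5 + 465.25 = 1545.8 kPa.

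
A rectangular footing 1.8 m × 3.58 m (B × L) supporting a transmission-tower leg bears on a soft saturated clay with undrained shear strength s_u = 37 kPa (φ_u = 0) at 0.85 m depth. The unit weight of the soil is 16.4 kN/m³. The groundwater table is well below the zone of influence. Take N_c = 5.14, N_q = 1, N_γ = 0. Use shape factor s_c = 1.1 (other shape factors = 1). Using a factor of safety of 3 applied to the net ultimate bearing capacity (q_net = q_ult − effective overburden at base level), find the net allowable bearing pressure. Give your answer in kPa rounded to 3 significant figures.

q_all(net) ≈ 69.7 kPa

Overburden at base level: q = 16.4 × 0.85 = 13.94 kPa.
Cohesion term c·N_c·s_c = 37 × 5.14 × 1.1 = 209.2 kPa; surcharge term q·N_q = 13.94 × 1 = 13.94 kPa.
q_ult = 209.2 + 13.94 = 223.14 kPa.
Net ultimate: q_net = 223.14 − 13.94 = 209.2 kPa.
q_all(net) = 209.2 / 3 = 69.733 kPa.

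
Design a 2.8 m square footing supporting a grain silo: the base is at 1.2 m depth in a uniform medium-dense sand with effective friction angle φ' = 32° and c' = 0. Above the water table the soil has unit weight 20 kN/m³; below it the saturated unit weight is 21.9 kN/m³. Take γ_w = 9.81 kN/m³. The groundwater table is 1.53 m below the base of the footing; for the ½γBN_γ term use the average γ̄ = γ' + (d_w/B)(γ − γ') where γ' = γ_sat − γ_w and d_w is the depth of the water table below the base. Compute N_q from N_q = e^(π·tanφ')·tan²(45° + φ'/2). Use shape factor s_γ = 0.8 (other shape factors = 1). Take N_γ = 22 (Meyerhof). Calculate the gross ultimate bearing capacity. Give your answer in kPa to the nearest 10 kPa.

tan32° = 0.6249, so N_q = e^(π×0.6249)·tan²(61°) = 7.121 × 3.255 = 23.18.
Overburden at base level: q = 20 × 1.2 = 24 kPa.
The water table is 1.53 m below the base (< B = 2.8 m), so the ½γBN_γ term uses γ̄ = γ' + (d_w/B)(γ − γ') = 12.09 + (1.53/2.8)(20 − 12.09) = 16.412 kN/m³.
Surcharge term q·N_q = 24 × 23.177 = 556.24 kPa; self-weight term 0.5·γ·B·N_γ·s_γ = 0.5 × 16.412 × 2.8 × 22 × 0.8 = 404.4 kPa.
q_ult = 556.24 + 404.4 = 960.64 kPa.

q_ult ≈ 960 kPa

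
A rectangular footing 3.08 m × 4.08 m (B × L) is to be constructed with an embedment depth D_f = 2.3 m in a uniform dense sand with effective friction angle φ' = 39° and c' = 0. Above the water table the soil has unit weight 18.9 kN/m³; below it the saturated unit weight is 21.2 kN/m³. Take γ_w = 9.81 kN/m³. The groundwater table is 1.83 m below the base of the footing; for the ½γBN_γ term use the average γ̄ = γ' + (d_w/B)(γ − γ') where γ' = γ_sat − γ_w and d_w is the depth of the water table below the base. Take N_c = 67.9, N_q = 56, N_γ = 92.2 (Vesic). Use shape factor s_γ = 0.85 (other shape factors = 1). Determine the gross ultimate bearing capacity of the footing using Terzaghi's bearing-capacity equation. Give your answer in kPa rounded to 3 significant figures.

Effective surcharge at the founding depth q = γ·D_f = 18.9 × 2.3 = 43.47 kPa.
With d_w = 1.83 m < B, γ̄ = 11.39 + (1.83/3.08) × (18.9 − 11.39) = 15.852 kN/m³.
q_ult = q·N_q + 0.5·γ·B·N_γ·s_γ
     = 43.47 × 56 + 0.5 × 15.852 × 3.08 × 92.2 × 0.85
     = 2434.3 + 1913.2 = 4347.5 kPa.

q_ult ≈ 4350 kPa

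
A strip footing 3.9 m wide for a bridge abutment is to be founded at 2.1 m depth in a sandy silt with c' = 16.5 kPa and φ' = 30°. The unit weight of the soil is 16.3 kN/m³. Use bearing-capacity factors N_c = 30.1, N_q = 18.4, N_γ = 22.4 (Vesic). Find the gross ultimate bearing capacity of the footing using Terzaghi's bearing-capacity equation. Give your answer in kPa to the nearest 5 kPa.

q_ult ≈ 1840 kPa

Effective surcharge at the founding depth q = γ·D_f = 16.3 × 2.1 = 34.23 kPa.
q_ult = c·N_c + q·N_q + 0.5·γ·B·N_γ
     = 16.5 × 30.1 + 34.23 × 18.4 + 0.5 × 16.3 × 3.9 × 22.4
     = 496.65 + 629.83 + 711.98 = 1838.5 kPa.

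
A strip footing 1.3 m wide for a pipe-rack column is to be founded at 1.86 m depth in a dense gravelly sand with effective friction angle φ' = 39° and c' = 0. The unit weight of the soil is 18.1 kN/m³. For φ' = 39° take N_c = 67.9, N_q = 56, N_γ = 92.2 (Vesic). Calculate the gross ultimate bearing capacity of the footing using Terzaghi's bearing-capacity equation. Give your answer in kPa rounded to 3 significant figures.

q_ult ≈ 2970 kPa

q = γ·D_f = 18.1 × 1.86 = 33.666 kPa.
q·N_q = 33.666 × 56 = 1885.3 kPa
0.5·γ·B·N_γ = 0.5 × 18.1 × 1.3 × 92.2 = 1084.7 kPa
q_ult = 1885.3 + 1084.7 = 2970 kPa.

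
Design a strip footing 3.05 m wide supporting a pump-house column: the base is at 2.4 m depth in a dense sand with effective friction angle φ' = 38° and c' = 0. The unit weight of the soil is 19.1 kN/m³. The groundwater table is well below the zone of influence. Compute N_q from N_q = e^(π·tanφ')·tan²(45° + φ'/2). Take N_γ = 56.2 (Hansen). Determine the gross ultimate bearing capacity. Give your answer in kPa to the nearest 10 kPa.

q_ult ≈ 3880 kPa

tan38° = 0.7813, so N_q = e^(π×0.7813)·tan²(64°) = 11.64 × 4.204 = 48.93.
Overburden at base level: q = 19.1 × 2.4 = 45.84 kPa.
Surcharge term q·N_q = 45.84 × 48.933 = 2243.1 kPa; self-weight term 0.5·γ·B·N_γ = 0.5 × 19.1 × 3.05 × 56.2 = 1637 kPa.
q_ult = 2243.1 + 1637 = 3880.1 kPa.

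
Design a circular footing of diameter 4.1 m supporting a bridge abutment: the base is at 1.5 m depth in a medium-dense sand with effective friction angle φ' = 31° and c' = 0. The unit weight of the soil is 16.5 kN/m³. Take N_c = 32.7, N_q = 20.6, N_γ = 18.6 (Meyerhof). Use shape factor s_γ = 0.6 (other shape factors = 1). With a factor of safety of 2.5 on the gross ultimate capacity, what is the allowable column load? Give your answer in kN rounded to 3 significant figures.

Overburden at base level: q = 16.5 × 1.5 = 24.75 kPa.
Surcharge term q·N_q = 24.75 × 20.6 = 509.85 kPa; self-weight term 0.5·γ·B·N_γ·s_γ = 0.5 × 16.5 × 4.1 × 18.6 × 0.6 = 377.49 kPa.
q_ult = 509.85 + 377.49 = 887.34 kPa.
Gross allowable pressure q_all = 887.34 / 2.5 = 354.93 kPa.
Footing area = 13.2025 m², so allowable column load = 354.93 × 13.2025 = 4686 kN.

P_all ≈ 4690 kN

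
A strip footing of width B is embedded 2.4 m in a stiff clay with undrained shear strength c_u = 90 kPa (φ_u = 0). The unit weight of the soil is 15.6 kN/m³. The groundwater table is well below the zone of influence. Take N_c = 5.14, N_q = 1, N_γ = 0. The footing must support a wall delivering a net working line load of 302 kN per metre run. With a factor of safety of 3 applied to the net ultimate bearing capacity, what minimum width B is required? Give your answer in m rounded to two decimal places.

B = 1.96 m

Overburden at base level: q = 15.6 × 2.4 = 37.44 kPa.
Cohesion term c·N_c = 90 × 5.14 = 462.6 kPa; surcharge term q·N_q = 37.44 × 1 = 37.44 kPa.
q_ult = 462.6 + 37.44 = 500.04 kPa.
For φ = 0 the ½γBN_γ term vanishes, so q_ult is independent of B. q_net = 500.04 − 37.44 = 462.6 kPa; q_all(net) = 462.6/3 = 154.2 kPa.
Required width B = w / q_all(net) = 302 / 154.2 = 1.958 m.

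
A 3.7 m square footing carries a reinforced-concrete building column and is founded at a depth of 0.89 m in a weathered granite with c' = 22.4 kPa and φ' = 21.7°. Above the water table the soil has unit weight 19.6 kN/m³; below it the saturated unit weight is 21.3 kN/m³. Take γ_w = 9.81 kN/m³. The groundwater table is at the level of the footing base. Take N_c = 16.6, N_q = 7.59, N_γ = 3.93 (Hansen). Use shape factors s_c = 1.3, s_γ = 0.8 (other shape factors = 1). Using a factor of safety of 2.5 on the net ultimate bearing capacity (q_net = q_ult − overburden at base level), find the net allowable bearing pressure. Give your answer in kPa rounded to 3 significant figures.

q_all(net) ≈ 266 kPa

Effective surcharge at the founding depth q = γ·D_f = 19.6 × 0.89 = 17.444 kPa.
The water table coincides with the base, so in the self-weight term γ → γ' = 11.49 kN/m³.
q_ult = c·N_c·s_c + q·N_q + 0.5·γ·B·N_γ·s_γ
     = 22.4 × 16.6 × 1.3 + 17.444 × 7.59 + 0.5 × 11.49 × 3.7 × 3.93 × 0.8
     = 483.39 + 132.4 + 66.83 = 682.62 kPa.
q_net = 682.62 − 17.444 = 665.18 kPa.
q_all(net) = 665.18 / 2.5 = 266.07 kPa.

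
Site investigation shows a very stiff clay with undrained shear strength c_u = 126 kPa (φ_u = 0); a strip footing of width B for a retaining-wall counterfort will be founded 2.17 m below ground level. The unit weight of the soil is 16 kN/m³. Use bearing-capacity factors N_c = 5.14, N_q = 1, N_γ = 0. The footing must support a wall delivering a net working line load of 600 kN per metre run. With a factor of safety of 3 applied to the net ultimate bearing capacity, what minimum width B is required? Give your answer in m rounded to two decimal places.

Overburden at base level: q = 16 × 2.17 = 34.72 kPa.
Cohesion term c·N_c = 126 × 5.14 = 647.64 kPa; surcharge term q·N_q = 34.72 × 1 = 34.72 kPa.
q_ult = 647.64 + 34.72 = 682.36 kPa.
For φ = 0 the ½γBN_γ term vanishes, so q_ult is independent of B. q_net = 682.36 − 34.72 = 647.64 kPa; q_all(net) = 647.64/3 = 215.88 kPa.
Required width B = w / q_all(net) = 600 / 215.88 = 2.779 m.

B = 2.78 m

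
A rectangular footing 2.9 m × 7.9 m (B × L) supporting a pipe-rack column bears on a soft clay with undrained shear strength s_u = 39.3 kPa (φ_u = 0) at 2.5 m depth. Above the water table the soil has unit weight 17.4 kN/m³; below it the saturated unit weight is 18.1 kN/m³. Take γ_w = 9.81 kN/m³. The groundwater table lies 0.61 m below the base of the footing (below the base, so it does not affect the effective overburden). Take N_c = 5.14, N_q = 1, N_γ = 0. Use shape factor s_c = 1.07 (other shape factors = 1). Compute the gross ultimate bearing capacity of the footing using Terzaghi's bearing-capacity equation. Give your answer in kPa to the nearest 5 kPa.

q_ult ≈ 260 kPa

Overburden at base level: q = 17.4 × 2.5 = 43.5 kPa.
Cohesion term c·N_c·s_c = 39.3 × 5.14 × 1.07 = 216.14 kPa; surcharge term q·N_q = 43.5 × 1 = 43.5 kPa.
q_ult = 216.14 + 43.5 = 259.64 kPa.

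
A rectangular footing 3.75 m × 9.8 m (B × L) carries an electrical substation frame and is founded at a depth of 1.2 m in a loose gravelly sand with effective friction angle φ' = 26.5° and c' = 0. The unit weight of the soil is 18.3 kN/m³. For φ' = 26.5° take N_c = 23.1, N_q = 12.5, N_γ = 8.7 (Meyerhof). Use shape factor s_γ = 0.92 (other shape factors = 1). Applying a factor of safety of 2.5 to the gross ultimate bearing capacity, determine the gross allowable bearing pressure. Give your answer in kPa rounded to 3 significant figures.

Effective surcharge at the founding depth q = γ·D_f = 18.3 × 1.2 = 21.96 kPa.
q_ult = q·N_q + 0.5·γ·B·N_γ·s_γ
     = 21.96 × 12.5 + 0.5 × 18.3 × 3.75 × 8.7 × 0.92
     = 274.5 + 274.64 = 549.14 kPa.
q_all = q_ult / FS = 549.14 / 2.5 = 219.65 kPa.

q_all ≈ 220 kPa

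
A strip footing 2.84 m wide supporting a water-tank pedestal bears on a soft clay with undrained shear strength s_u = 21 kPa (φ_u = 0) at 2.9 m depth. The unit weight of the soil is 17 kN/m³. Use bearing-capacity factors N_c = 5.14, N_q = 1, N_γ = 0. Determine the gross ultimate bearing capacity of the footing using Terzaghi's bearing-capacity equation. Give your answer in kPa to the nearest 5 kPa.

q_ult ≈ 155 kPa

q = γ·D_f = 17 × 2.9 = 49.3 kPa.
c·N_c = 21 × 5.14 = 107.94 kPa
q·N_q = 49.3 × 1 = 49.3 kPa
q_ult = 107.94 + 49.3 = 157.24 kPa.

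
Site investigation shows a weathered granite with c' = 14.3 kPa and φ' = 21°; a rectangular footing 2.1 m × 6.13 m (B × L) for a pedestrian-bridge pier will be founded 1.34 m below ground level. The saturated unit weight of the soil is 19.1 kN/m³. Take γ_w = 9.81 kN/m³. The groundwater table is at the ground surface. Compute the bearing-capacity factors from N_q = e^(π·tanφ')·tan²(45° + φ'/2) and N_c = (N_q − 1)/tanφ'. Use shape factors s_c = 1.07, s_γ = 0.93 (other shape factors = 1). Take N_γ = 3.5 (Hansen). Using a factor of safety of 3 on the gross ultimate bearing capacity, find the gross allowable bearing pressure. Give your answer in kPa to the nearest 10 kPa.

N_q = e^(π·tan21°)·tan²(55.5°) = 7.07; N_c = (N_q − 1)/tanφ' = 15.81.
With the water table at the surface the whole profile is submerged: γ' = 19.1 − 9.81 = 9.29 kN/m³, so q = γ'·D_f = 12.449 kPa; the same γ' applies in the ½γBN_γ term.
q_ult = c·N_c·s_c + q·N_q + 0.5·γ·B·N_γ·s_γ
     = 14.3 × 15.815 × 1.07 + 12.449 × 7.0708 + 0.5 × 9.29 × 2.1 × 3.5 × 0.93
     = 241.98 + 88.021 + 31.751 = 361.76 kPa.
q_all = 361.76 / 3 = 120.59 kPa.

q_all ≈ 120 kPa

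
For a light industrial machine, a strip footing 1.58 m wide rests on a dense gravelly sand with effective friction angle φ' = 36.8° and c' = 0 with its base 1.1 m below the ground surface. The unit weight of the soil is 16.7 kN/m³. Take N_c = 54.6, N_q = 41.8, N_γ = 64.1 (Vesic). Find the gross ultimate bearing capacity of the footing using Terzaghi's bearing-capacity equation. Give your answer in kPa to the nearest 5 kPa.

q_ult ≈ 1615 kPa

q = γ·D_f = 16.7 × 1.1 = 18.37 kPa.
q·N_q = 18.37 × 41.8 = 767.87 kPa
0.5·γ·B·N_γ = 0.5 × 16.7 × 1.58 × 64.1 = 845.67 kPa
q_ult = 767.87 + 845.67 = 1613.5 kPa.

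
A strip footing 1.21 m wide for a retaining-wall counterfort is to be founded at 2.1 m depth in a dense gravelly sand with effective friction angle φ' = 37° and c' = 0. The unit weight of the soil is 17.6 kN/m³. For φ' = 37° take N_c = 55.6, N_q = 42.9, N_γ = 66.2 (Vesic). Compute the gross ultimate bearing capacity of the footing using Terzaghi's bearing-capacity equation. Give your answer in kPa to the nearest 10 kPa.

Overburden at base level: q = 17.6 × 2.1 = 36.96 kPa.
Surcharge term q·N_q = 36.96 × 42.9 = 1585.6 kPa; self-weight term 0.5·γ·B·N_γ = 0.5 × 17.6 × 1.21 × 66.2 = 704.9 kPa.
q_ult = 1585.6 + 704.9 = 2290.5 kPa.

q_ult ≈ 2290 kPa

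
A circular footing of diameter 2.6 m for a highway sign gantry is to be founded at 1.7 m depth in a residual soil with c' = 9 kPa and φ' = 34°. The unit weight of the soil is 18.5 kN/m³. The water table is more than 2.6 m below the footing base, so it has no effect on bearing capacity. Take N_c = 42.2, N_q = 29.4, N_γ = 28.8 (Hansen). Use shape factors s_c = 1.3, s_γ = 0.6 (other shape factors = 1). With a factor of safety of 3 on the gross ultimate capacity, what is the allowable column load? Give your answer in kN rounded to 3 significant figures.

P_all ≈ 3250 kN

Overburden at base level: q = 18.5 × 1.7 = 31.45 kPa.
Cohesion term c·N_c·s_c = 9 × 42.2 × 1.3 = 493.74 kPa; surcharge term q·N_q = 31.45 × 29.4 = 924.63 kPa; self-weight term 0.5·γ·B·N_γ·s_γ = 0.5 × 18.5 × 2.6 × 28.8 × 0.6 = 415.58 kPa.
q_ult = 493.74 + 924.63 + 415.58 = 1834 kPa.
Gross allowable pressure q_all = 1834 / 3 = 611.32 kPa.
Footing area = 5.3093 m², so allowable column load = 611.32 × 5.3093 = 3245.7 kN.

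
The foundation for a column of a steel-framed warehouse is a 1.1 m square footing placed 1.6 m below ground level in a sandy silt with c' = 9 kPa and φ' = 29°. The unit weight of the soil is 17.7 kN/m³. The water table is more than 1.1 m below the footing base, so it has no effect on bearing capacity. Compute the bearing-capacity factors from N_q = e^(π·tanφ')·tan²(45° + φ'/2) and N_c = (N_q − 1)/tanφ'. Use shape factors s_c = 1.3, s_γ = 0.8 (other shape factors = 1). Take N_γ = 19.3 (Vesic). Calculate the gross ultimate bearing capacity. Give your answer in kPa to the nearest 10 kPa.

q_ult ≈ 940 kPa

tan29° = 0.5543, so N_q = e^(π×0.5543)·tan²(59.5°) = 5.705 × 2.882 = 16.44.
N_c = (16.44 − 1)/tan29° = 27.86.
q = γ·D_f = 17.7 × 1.6 = 28.32 kPa.
c·N_c·s_c = 9 × 27.86 × 1.3 = 325.97 kPa
q·N_q = 28.32 × 16.443 = 465.67 kPa
0.5·γ·B·N_γ·s_γ = 0.5 × 17.7 × 1.1 × 19.3 × 0.8 = 150.31 kPa
q_ult = 325.97 + 465.67 + 150.31 = 941.95 kPa.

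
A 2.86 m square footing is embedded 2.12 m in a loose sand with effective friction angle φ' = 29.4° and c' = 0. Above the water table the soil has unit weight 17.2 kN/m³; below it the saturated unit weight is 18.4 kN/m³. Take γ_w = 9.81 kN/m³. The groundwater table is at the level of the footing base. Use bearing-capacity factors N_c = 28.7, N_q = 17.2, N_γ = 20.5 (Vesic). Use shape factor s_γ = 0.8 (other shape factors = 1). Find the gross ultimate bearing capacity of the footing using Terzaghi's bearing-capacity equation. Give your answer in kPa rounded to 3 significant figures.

q_ult ≈ 829 kPa

Overburden at base level: q = 17.2 × 2.12 = 36.464 kPa.
Below the base the soil is submerged, so the ½γBN_γ term uses γ' = 18.4 − 9.81 = 8.59 kN/m³.
Surcharge term q·N_q = 36.464 × 17.2 = 627.18 kPa; self-weight term 0.5·γ·B·N_γ·s_γ = 0.5 × 8.59 × 2.86 × 20.5 × 0.8 = 201.45 kPa.
q_ult = 627.18 + 201.45 = 828.63 kPa.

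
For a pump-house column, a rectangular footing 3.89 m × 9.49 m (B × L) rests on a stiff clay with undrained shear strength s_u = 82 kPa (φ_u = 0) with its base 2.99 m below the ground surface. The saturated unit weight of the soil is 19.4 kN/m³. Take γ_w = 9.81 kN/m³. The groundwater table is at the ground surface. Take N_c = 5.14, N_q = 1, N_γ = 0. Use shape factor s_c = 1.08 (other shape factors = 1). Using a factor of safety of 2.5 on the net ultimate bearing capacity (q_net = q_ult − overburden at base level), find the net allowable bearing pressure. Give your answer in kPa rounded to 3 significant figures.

γ' = 19.4 − 9.81 = 9.59 kN/m³ (submerged throughout). q = 9.59 × 2.99 = 28.674 kPa.
c·N_c·s_c = 82 × 5.14 × 1.08 = 455.2 kPa
q·N_q = 28.674 × 1 = 28.674 kPa
q_ult = 455.2 + 28.674 = 483.87 kPa.
q_net = 483.87 − 28.674 = 455.2 kPa.
q_all(net) = 455.2 / 2.5 = 182.08 kPa.

q_all(net) ≈ 182 kPa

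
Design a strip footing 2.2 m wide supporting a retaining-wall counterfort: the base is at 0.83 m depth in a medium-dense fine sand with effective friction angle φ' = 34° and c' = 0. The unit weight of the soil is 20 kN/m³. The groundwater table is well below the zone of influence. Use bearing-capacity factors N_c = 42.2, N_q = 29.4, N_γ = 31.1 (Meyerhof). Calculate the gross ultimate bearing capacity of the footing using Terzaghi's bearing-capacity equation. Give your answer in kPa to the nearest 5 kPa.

Overburden at base level: q = 20 × 0.83 = 16.6 kPa.
Surcharge term q·N_q = 16.6 × 29.4 = 488.04 kPa; self-weight term 0.5·γ·B·N_γ = 0.5 × 20 × 2.2 × 31.1 = 684.2 kPa.
q_ult = 488.04 + 684.2 = 1172.2 kPa.

q_ult ≈ 1170 kPa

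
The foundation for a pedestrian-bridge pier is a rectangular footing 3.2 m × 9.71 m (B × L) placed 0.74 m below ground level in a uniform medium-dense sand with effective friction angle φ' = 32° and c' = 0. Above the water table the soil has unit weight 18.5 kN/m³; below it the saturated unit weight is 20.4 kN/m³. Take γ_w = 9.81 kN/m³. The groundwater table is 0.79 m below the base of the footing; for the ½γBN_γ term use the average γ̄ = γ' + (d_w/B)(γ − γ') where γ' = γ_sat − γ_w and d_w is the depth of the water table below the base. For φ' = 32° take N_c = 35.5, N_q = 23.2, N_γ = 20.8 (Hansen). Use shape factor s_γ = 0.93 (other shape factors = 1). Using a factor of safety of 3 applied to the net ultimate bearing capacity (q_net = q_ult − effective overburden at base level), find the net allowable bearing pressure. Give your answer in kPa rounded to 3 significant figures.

q_all(net) ≈ 231 kPa

Overburden at base level: q = 18.5 × 0.74 = 13.69 kPa.
The water table is 0.79 m below the base (< B = 3.2 m), so the ½γBN_γ term uses γ̄ = γ' + (d_w/B)(γ − γ') = 10.59 + (0.79/3.2)(18.5 − 10.59) = 12.543 kN/m³.
Surcharge term q·N_q = 13.69 × 23.2 = 317.61 kPa; self-weight term 0.5·γ·B·N_γ·s_γ = 0.5 × 12.543 × 3.2 × 20.8 × 0.93 = 388.2 kPa.
q_ult = 317.61 + 388.2 = 705.81 kPa.
Net ultimate: q_net = 705.81 − 13.69 = 692.12 kPa.
q_all(net) = 692.12 / 3 = 230.71 kPa.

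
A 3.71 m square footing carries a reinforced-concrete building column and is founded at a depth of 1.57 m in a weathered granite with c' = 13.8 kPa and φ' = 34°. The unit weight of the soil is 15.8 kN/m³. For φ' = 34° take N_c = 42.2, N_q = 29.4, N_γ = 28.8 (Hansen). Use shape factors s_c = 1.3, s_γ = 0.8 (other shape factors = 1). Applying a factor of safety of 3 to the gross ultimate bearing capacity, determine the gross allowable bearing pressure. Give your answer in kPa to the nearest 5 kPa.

q = γ·D_f = 15.8 × 1.57 = 24.806 kPa.
c·N_c·s_c = 13.8 × 42.2 × 1.3 = 757.07 kPa
q·N_q = 24.806 × 29.4 = 729.3 kPa
0.5·γ·B·N_γ·s_γ = 0.5 × 15.8 × 3.71 × 28.8 × 0.8 = 675.28 kPa
q_ult = 757.07 + 729.3 + 675.28 = 2161.6 kPa.
q_all = q_ult / FS = 2161.6 / 3 = 720.55 kPa.

q_all ≈ 720 kPa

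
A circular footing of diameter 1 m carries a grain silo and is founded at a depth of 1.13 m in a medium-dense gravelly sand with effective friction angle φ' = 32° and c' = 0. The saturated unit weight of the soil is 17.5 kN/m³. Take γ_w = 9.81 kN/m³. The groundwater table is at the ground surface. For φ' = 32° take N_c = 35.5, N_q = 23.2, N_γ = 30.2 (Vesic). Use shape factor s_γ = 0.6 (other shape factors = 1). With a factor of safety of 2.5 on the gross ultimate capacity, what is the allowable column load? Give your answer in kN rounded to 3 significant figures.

P_all ≈ 85.2 kN

γ' = 17.5 − 9.81 = 7.69 kN/m³ (submerged throughout). q = 7.69 × 1.13 = 8.6897 kPa; the same γ' applies in the ½γBN_γ term.
q·N_q = 8.6897 × 23.2 = 201.6 kPa
0.5·γ·B·N_γ·s_γ = 0.5 × 7.69 × 1 × 30.2 × 0.6 = 69.671 kPa
q_ult = 201.6 + 69.671 = 271.27 kPa.
Gross allowable pressure q_all = 271.27 / 2.5 = 108.51 kPa.
Footing area = 0.7854 m², so allowable column load = 108.51 × 0.7854 = 85.223 kN.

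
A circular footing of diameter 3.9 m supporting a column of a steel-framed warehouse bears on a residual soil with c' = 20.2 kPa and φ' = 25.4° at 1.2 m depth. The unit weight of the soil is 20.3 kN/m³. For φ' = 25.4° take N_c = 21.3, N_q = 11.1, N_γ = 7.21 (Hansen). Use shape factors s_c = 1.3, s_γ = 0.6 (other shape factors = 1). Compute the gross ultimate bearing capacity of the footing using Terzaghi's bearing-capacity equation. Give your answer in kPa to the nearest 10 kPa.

q_ult ≈ 1000 kPa

q = γ·D_f = 20.3 × 1.2 = 24.36 kPa.
c·N_c·s_c = 20.2 × 21.3 × 1.3 = 559.34 kPa
q·N_q = 24.36 × 11.1 = 270.4 kPa
0.5·γ·B·N_γ·s_γ = 0.5 × 20.3 × 3.9 × 7.21 × 0.6 = 171.24 kPa
q_ult = 559.34 + 270.4 + 171.24 = 1001 kPa.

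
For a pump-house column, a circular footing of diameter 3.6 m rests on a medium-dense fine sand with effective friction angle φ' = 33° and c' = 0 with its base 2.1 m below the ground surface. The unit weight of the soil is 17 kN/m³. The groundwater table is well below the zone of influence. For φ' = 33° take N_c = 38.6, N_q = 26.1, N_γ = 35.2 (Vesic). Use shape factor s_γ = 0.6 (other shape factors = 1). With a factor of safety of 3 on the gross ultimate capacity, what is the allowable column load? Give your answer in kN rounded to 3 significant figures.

q = γ·D_f = 17 × 2.1 = 35.7 kPa.
q·N_q = 35.7 × 26.1 = 931.77 kPa
0.5·γ·B·N_γ·s_γ = 0.5 × 17 × 3.6 × 35.2 × 0.6 = 646.27 kPa
q_ult = 931.77 + 646.27 = 1578 kPa.
Gross allowable pressure q_all = 1578 / 3 = 526.01 kPa.
Footing area = 10.1788 m², so allowable column load = 526.01 × 10.1788 = 5354.2 kN.

P_all ≈ 5350 kN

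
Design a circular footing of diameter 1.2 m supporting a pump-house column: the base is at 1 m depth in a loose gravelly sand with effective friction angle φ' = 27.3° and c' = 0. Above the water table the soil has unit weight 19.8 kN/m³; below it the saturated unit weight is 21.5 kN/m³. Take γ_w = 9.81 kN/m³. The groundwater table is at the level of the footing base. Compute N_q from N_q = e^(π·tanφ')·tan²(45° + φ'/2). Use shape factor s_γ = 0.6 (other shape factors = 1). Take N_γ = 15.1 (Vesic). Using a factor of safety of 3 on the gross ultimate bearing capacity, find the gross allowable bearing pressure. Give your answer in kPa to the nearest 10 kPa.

q_all ≈ 110 kPa

N_q = e^(π·tan27.3°)·tan²(58.65°) = 13.64.
Effective surcharge at the founding depth q = γ·D_f = 19.8 × 1 = 19.8 kPa.
The water table coincides with the base, so in the self-weight term γ → γ' = 11.69 kN/m³.
q_ult = q·N_q + 0.5·γ·B·N_γ·s_γ
     = 19.8 × 13.636 + 0.5 × 11.69 × 1.2 × 15.1 × 0.6
     = 269.99 + 63.547 = 333.54 kPa.
q_all = 333.54 / 3 = 111.18 kPa.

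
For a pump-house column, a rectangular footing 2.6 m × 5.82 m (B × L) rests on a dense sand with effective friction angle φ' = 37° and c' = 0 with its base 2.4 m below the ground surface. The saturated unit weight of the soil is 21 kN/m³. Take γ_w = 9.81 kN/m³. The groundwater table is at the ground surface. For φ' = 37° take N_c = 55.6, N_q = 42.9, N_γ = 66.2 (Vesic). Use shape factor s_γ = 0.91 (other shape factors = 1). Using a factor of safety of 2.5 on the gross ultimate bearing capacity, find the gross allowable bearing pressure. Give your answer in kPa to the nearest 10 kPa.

q_all ≈ 810 kPa

Water table at ground surface, so effective unit weight γ' = 21 − 9.81 = 11.19 kN/m³ is used throughout; overburden q = 11.19 × 2.4 = 26.856 kPa; the same γ' applies in the ½γBN_γ term.
Surcharge term q·N_q = 26.856 × 42.9 = 1152.1 kPa; self-weight term 0.5·γ·B·N_γ·s_γ = 0.5 × 11.19 × 2.6 × 66.2 × 0.91 = 876.34 kPa.
q_ult = 1152.1 + 876.34 = 2028.5 kPa.
q_all = 2028.5 / 2.5 = 811.39 kPa.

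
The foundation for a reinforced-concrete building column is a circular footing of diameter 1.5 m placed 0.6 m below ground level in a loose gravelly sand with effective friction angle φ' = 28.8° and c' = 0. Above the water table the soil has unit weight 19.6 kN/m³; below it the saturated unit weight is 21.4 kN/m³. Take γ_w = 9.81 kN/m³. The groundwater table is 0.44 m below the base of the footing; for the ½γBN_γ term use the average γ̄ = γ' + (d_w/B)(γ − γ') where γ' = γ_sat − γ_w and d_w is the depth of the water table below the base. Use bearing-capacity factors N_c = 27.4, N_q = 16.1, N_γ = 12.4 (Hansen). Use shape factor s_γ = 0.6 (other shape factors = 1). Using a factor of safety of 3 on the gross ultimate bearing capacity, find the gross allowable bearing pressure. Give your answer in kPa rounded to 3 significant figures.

Overburden at base level: q = 19.6 × 0.6 = 11.76 kPa.
The water table is 0.44 m below the base (< B = 1.5 m), so the ½γBN_γ term uses γ̄ = γ' + (d_w/B)(γ − γ') = 11.59 + (0.44/1.5)(19.6 − 11.59) = 13.94 kN/m³.
Surcharge term q·N_q = 11.76 × 16.1 = 189.34 kPa; self-weight term 0.5·γ·B·N_γ·s_γ = 0.5 × 13.94 × 1.5 × 12.4 × 0.6 = 77.783 kPa.
q_ult = 189.34 + 77.783 = 267.12 kPa.
q_all = 267.12 / 3 = 89.04 kPa.

q_all ≈ 89 kPa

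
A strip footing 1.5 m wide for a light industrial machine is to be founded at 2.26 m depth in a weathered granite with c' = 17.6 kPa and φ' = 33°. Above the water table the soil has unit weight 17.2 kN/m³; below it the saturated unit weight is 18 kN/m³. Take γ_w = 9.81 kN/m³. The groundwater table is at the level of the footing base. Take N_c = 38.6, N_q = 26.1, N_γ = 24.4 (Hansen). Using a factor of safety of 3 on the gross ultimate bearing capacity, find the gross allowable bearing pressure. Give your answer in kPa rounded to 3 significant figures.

Overburden at base level: q = 17.2 × 2.26 = 38.872 kPa.
Below the base the soil is submerged, so the ½γBN_γ term uses γ' = 18 − 9.81 = 8.19 kN/m³.
Cohesion term c·N_c = 17.6 × 38.6 = 679.36 kPa; surcharge term q·N_q = 38.872 × 26.1 = 1014.6 kPa; self-weight term 0.5·γ·B·N_γ = 0.5 × 8.19 × 1.5 × 24.4 = 149.88 kPa.
q_ult = 679.36 + 1014.6 + 149.88 = 1843.8 kPa.
q_all = 1843.8 / 3 = 614.6 kPa.

q_all ≈ 615 kPa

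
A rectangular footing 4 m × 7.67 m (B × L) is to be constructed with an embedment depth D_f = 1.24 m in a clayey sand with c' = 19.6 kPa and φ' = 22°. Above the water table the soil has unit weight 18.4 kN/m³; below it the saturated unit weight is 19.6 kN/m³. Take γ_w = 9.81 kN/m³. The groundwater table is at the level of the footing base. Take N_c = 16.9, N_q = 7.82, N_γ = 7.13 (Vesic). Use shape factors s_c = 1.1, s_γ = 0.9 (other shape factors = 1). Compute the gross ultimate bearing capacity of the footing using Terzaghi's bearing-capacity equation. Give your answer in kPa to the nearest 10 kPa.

Effective surcharge at the founding depth q = γ·D_f = 18.4 × 1.24 = 22.816 kPa.
The water table coincides with the base, so in the self-weight term γ → γ' = 9.79 kN/m³.
q_ult = c·N_c·s_c + q·N_q + 0.5·γ·B·N_γ·s_γ
     = 19.6 × 16.9 × 1.1 + 22.816 × 7.82 + 0.5 × 9.79 × 4 × 7.13 × 0.9
     = 364.36 + 178.42 + 125.64 = 668.43 kPa.

q_ult ≈ 670 kPa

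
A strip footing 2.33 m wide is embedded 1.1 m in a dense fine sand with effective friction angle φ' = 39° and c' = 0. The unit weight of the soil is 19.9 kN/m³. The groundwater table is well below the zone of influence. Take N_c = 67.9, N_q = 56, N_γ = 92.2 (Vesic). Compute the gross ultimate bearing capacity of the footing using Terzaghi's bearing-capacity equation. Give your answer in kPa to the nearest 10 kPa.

q_ult ≈ 3360 kPa

Effective surcharge at the founding depth q = γ·D_f = 19.9 × 1.1 = 21.89 kPa.
q_ult = q·N_q + 0.5·γ·B·N_γ
     = 21.89 × 56 + 0.5 × 19.9 × 2.33 × 92.2
     = 1225.8 + 2137.5 = 3363.4 kPa.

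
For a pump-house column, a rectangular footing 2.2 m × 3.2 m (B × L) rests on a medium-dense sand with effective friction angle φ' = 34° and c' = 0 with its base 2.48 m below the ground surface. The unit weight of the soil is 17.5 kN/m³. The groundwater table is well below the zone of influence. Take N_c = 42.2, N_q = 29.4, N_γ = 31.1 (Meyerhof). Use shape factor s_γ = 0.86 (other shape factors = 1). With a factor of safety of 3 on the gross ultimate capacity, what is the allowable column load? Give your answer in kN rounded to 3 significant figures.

Overburden at base level: q = 17.5 × 2.48 = 43.4 kPa.
Surcharge term q·N_q = 43.4 × 29.4 = 1276 kPa; self-weight term 0.5·γ·B·N_γ·s_γ = 0.5 × 17.5 × 2.2 × 31.1 × 0.86 = 514.86 kPa.
q_ult = 1276 + 514.86 = 1790.8 kPa.
Gross allowable pressure q_all = 1790.8 / 3 = 596.94 kPa.
Footing area = 7.04 m², so allowable column load = 596.94 × 7.04 = 4202.5 kN.

P_all ≈ 4200 kN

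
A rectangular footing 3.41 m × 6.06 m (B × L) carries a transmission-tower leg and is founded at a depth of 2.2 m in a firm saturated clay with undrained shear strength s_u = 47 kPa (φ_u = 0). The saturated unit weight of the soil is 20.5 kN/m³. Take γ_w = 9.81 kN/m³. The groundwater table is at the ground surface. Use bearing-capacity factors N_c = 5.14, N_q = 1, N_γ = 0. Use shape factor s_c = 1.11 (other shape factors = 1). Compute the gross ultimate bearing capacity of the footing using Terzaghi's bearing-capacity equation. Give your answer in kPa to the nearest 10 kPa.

Water table at ground surface, so effective unit weight γ' = 20.5 − 9.81 = 10.69 kN/m³ is used throughout; overburden q = 10.69 × 2.2 = 23.518 kPa.
Cohesion term c·N_c·s_c = 47 × 5.14 × 1.11 = 268.15 kPa; surcharge term q·N_q = 23.518 × 1 = 23.518 kPa.
q_ult = 268.15 + 23.518 = 291.67 kPa.

q_ult ≈ 290 kPa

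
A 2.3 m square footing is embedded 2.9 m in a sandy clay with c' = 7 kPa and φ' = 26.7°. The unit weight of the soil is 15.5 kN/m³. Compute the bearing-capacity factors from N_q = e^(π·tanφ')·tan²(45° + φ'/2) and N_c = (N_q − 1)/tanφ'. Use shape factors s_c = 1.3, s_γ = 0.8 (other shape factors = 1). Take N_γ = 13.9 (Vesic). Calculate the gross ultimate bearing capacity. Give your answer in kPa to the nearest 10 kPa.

q_ult ≈ 990 kPa

tan26.7° = 0.5029, so N_q = e^(π×0.5029)·tan²(58.35°) = 4.855 × 2.632 = 12.78.
N_c = (12.78 − 1)/tan26.7° = 23.42.
q = γ·D_f = 15.5 × 2.9 = 44.95 kPa.
c·N_c·s_c = 7 × 23.419 × 1.3 = 213.11 kPa
q·N_q = 44.95 × 12.778 = 574.39 kPa
0.5·γ·B·N_γ·s_γ = 0.5 × 15.5 × 2.3 × 13.9 × 0.8 = 198.21 kPa
q_ult = 213.11 + 574.39 + 198.21 = 985.71 kPa.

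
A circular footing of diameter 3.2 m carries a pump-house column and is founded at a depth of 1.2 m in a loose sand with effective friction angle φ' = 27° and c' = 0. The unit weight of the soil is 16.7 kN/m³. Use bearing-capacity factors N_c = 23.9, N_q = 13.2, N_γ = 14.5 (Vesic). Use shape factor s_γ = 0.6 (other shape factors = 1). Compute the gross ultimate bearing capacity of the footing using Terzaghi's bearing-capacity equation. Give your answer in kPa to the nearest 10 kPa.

q_ult ≈ 500 kPa

Effective surcharge at the founding depth q = γ·D_f = 16.7 × 1.2 = 20.04 kPa.
q_ult = q·N_q + 0.5·γ·B·N_γ·s_γ
     = 20.04 × 13.2 + 0.5 × 16.7 × 3.2 × 14.5 × 0.6
     = 264.53 + 232.46 = 496.99 kPa.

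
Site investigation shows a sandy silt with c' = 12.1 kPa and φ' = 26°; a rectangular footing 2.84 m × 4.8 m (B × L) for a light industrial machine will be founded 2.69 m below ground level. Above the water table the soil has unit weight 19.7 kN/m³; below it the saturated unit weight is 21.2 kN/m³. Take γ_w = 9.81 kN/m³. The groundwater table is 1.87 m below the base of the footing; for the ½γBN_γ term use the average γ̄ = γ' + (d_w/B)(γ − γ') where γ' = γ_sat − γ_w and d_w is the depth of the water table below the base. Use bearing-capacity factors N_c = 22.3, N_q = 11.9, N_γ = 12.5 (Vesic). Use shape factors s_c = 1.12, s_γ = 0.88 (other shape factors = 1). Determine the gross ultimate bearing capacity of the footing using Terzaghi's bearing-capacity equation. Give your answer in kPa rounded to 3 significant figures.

q_ult ≈ 1200 kPa

Overburden at base level: q = 19.7 × 2.69 = 52.993 kPa.
The water table is 1.87 m below the base (< B = 2.84 m), so the ½γBN_γ term uses γ̄ = γ' + (d_w/B)(γ − γ') = 11.39 + (1.87/2.84)(19.7 − 11.39) = 16.862 kN/m³.
Cohesion term c·N_c·s_c = 12.1 × 22.3 × 1.12 = 302.21 kPa; surcharge term q·N_q = 52.993 × 11.9 = 630.62 kPa; self-weight term 0.5·γ·B·N_γ·s_γ = 0.5 × 16.862 × 2.84 × 12.5 × 0.88 = 263.38 kPa.
q_ult = 302.21 + 630.62 + 263.38 = 1196.2 kPa.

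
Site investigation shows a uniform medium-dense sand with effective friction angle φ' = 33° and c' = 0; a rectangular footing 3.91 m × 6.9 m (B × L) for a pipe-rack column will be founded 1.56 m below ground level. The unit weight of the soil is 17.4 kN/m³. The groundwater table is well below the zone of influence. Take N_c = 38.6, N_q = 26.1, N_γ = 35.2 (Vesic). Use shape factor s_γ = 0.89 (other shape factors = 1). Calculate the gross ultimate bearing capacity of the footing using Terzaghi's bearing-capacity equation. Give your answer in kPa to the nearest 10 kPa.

q_ult ≈ 1770 kPa

q = γ·D_f = 17.4 × 1.56 = 27.144 kPa.
q·N_q = 27.144 × 26.1 = 708.46 kPa
0.5·γ·B·N_γ·s_γ = 0.5 × 17.4 × 3.91 × 35.2 × 0.89 = 1065.7 kPa
q_ult = 708.46 + 1065.7 = 1774.1 kPa.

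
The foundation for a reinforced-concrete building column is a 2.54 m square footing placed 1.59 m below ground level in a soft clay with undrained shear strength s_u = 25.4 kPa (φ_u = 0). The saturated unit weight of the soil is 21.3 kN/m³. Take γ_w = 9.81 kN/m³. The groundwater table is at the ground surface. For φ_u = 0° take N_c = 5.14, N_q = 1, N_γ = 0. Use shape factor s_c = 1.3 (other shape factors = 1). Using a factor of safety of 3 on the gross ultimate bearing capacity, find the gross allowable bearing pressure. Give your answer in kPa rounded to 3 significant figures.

With the water table at the surface the whole profile is submerged: γ' = 21.3 − 9.81 = 11.49 kN/m³, so q = γ'·D_f = 18.269 kPa.
q_ult = c·N_c·s_c + q·N_q
     = 25.4 × 5.14 × 1.3 + 18.269 × 1
     = 169.72 + 18.269 = 187.99 kPa.
q_all = 187.99 / 3 = 62.664 kPa.

q_all ≈ 62.7 kPa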